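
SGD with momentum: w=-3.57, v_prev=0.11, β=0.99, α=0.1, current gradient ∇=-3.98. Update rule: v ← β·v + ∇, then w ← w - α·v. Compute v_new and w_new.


v_new = 0.99·0.11 - 3.98 = 0.1089 - 3.98 = -3.8711
w_new = -3.57 - 0.1·-3.8711 = -3.57 + 0.38711 = -3.18289

v_new=-3.8711, w_new=-3.18289


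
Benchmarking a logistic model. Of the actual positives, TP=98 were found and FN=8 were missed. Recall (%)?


Recall = TP/(TP+FN)
= 98/(98+8)
= 98/106 = 92.45%

92.45%


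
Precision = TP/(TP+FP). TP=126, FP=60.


Precision = TP/(TP+FP)
= 126/(126+60)
= 126/186 = 67.74%

67.74%


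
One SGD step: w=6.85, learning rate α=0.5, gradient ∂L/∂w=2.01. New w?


w_new = w - α·∇
= 6.85 - 0.5·2.01
= 6.85 - 1.005
= 5.845

5.845


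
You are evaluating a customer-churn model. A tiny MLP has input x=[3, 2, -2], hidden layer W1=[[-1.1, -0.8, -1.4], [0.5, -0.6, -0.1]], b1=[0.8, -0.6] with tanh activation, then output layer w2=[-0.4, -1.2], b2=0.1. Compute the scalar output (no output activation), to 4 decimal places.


z1[0] = (-1.1)·(3) + (-0.8)·(2) + (-1.4)·(-2) + 0.8 = -1.3
z1[1] = (0.5)·(3) + (-0.6)·(2) + (-0.1)·(-2) - 0.6 = -0.1
h = tanh(z1) = [-0.8617, -0.0997]
output = (-0.4)·(-0.8617) + (-1.2)·(-0.0997) + 0.1 = 0.5643

0.5643


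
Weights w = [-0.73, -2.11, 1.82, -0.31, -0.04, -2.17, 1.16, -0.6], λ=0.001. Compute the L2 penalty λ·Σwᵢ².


‖w‖₂² = (-0.73)² + (-2.11)² + (1.82)² + (-0.31)² + (-0.04)² + (-2.17)² + (1.16)² + (-0.6)²
     = 0.5329 + 4.4521 + 3.3124 + 0.0961 + 0.0016 + 4.7089 + 1.3456 + 0.36
     = 14.8096
λ·‖w‖₂² = 0.001·14.8096 = 0.01481

0.01481


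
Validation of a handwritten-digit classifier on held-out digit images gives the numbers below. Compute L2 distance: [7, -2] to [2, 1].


d = √((7-2)² + (-2-1)²)
  = √(25 + 9)
  = √34 = 5.831

5.831


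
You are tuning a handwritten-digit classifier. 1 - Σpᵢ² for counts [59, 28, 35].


Probabilities: [59/122, 28/122, 35/122] ≈ [0.4836, 0.2295, 0.2869]
Σpᵢ² = (3481 + 784 + 1225)/122² = 5490/14884
Gini = 1 - Σpᵢ² = 1 - 5490/14884 = 0.6311

0.6311


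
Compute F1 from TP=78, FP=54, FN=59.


Precision = 78/132 = 0.5909
Recall = 78/137 = 0.5693
F1 = 2·P·R/(P+R) = 2·TP/(2·TP+FP+FN) = 156/(156+54+59) = 156/269 = 0.5799

0.5799


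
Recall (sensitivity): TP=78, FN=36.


Recall = TP/(TP+FN)
= 78/(78+36)
= 78/114 = 68.42%

68.42%


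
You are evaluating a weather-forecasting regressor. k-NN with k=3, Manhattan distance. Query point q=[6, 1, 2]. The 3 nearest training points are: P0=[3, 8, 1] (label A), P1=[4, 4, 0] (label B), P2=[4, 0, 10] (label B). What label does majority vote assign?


d(q,P0) = 11  (label A)
d(q,P1) = 7  (label B)
d(q,P2) = 11  (label B)
Votes: A=1, B=2
Majority → B

B


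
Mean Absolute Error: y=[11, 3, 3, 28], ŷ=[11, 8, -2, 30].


Absolute errors: |11-11|=0, |3-8|=5, |3+ 2|=5, |28-30|=2
Sum = 12
MAE = 12/4 = 3

3


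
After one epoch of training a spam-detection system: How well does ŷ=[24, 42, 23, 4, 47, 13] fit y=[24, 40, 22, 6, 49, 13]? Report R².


ȳ = 25.6667
SS_res = Σ(y-ŷ)² = 13
SS_tot = Σ(y-ȳ)² = 1313.33
R² = 1 - SS_res/SS_tot = 1 - 0.0099 = 0.9901

0.9901


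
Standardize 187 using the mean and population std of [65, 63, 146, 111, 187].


μ = 114.4, σ = 47.6722
z = (187 - 114.4)/47.6722 = 1.5229

1.5229


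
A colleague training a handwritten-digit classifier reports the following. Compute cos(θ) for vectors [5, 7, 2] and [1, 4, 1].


A·B = 5·1 + 7·4 + 2·1 = 35
‖A‖ = √78 = 8.8318, ‖B‖ = √18 = 4.2426
cos = 35/(√78·√18) = 35/√1404 = 0.9341

0.9341


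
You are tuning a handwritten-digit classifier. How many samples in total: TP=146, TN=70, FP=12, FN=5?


Total = TP + TN + FP + FN
= 146 + 70 + 12 + 5
= 233
(Predicted positive: 158, predicted negative: 75)

233


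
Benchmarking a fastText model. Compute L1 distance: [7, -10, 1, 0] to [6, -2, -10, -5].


d = |7-6| + |-10+ 2| + |1+ 10| + |0+ 5|
  = 1 + 8 + 11 + 5
  = 25

25


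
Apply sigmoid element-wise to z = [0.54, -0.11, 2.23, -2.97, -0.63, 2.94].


σ(0.54) = 1/(1+e^-0.54) = 0.6318
σ(-0.11) = 1/(1+e^0.11) = 0.4725
σ(2.23) = 1/(1+e^-2.23) = 0.9029
σ(-2.97) = 1/(1+e^2.97) = 0.0488
σ(-0.63) = 1/(1+e^0.63) = 0.3475
σ(2.94) = 1/(1+e^-2.94) = 0.9498
result = [0.6318, 0.4725, 0.9029, 0.0488, 0.3475, 0.9498]

[0.6318, 0.4725, 0.9029, 0.0488, 0.3475, 0.9498]


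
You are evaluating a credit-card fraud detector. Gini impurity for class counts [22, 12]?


Probabilities: [22/34, 12/34] ≈ [0.6471, 0.3529]
Σpᵢ² = (484 + 144)/34² = 628/1156
Gini = 1 - Σpᵢ² = 1 - 628/1156 = 0.4567

0.4567


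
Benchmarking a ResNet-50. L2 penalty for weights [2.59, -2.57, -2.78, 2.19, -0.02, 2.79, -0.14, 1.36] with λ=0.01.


‖w‖₂² = (2.59)² + (-2.57)² + (-2.78)² + (2.19)² + (-0.02)² + (2.79)² + (-0.14)² + (1.36)²
     = 6.7081 + 6.6049 + 7.7284 + 4.7961 + 0.0004 + 7.7841 + 0.0196 + 1.8496
     = 35.4912
λ·‖w‖₂² = 0.01·35.4912 = 0.354912

0.354912


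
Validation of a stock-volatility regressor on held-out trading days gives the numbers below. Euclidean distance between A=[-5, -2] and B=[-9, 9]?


d = √((-5+ 9)² + (-2-9)²)
  = √(16 + 121)
  = √137 = 11.7047

11.7047


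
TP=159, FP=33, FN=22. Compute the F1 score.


Precision = 159/192 = 0.8281
Recall = 159/181 = 0.8785
F1 = 2·P·R/(P+R) = 2·TP/(2·TP+FP+FN) = 318/(318+33+22) = 318/373 = 0.8525

0.8525


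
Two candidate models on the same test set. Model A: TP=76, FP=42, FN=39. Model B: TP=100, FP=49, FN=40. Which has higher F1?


Model A: P=76/118=0.6441, R=76/115=0.6609, F1=2PR/(P+R)=2TP/(2TP+FP+FN)=152/233=0.6524
Model B: P=100/149=0.6711, R=100/140=0.7143, F1=2PR/(P+R)=2TP/(2TP+FP+FN)=200/289=0.692
0.6524 < 0.692 → Model B

Model B


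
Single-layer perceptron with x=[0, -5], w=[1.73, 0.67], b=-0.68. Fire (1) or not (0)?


z = (0)·(1.73) + (-5)·(0.67) - 0.68
  = -4.03
step(z) = 0 (z<0)

0


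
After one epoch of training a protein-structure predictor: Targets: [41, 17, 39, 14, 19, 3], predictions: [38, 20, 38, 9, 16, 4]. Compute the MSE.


Squared errors: (41-38)²=9, (17-20)²=9, (39-38)²=1, (14-9)²=25, (19-16)²=9, (3-4)²=1
Sum = 54
MSE = 54/6 = 9

9


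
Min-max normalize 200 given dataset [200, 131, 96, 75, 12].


min=12, max=200
(200-12)/(200-12) = 188/188 = 1.0

1.0


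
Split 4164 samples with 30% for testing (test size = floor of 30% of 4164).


Test = ⌊4164·30/100⌋ = 1249
Train = 4164 - 1249 = 2915

Train: 2915, Test: 1249


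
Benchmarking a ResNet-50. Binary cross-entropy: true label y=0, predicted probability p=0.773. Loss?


BCE = -[y·ln(p) + (1-y)·ln(1-p)]
= -0 - 1·ln(1-0.773)
= -ln(0.227) = 1.4828

1.4828


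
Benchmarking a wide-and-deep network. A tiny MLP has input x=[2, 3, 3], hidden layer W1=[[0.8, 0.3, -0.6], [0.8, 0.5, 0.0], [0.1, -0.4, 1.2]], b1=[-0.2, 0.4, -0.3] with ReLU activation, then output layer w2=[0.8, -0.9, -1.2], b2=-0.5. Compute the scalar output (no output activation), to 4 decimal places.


z1[0] = (0.8)·(2) + (0.3)·(3) + (-0.6)·(3) - 0.2 = 0.5
z1[1] = (0.8)·(2) + (0.5)·(3) + (0.0)·(3) + 0.4 = 3.5
z1[2] = (0.1)·(2) + (-0.4)·(3) + (1.2)·(3) - 0.3 = 2.3
h = ReLU(z1) = [0.5, 3.5, 2.3]
output = (0.8)·(0.5) + (-0.9)·(3.5) + (-1.2)·(2.3) - 0.5 = -6.01

-6.01


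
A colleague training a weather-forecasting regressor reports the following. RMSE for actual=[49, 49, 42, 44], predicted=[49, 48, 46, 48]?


MSE = 33/4 = 8.25
RMSE = √(33/4) = 2.8723

2.8723


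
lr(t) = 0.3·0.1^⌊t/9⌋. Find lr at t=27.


n_drops = ⌊27/9⌋ = 3
lr = 0.3·0.1^3 = 0.3·0.001 = 0.0003

0.0003


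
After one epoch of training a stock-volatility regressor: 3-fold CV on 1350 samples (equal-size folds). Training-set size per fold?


Fold size = 1350/3 = 450
Training per fold = 1350 - 450 = 900

900


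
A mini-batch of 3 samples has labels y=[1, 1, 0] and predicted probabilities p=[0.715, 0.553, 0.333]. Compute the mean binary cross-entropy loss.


L[0] = -ln(0.715) = 0.3355
L[1] = -ln(0.553) = 0.5924
L[2] = -ln(1-0.333) = -ln(0.667) = 0.405
mean = (0.3355 + 0.5924 + 0.405)/3 = 0.4443

0.4443


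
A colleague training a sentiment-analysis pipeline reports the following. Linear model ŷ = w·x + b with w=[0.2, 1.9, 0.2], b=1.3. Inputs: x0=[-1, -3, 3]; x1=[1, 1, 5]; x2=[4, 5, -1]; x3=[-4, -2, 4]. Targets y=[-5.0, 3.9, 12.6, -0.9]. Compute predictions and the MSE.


ŷ0 = (0.2)·(-1) + (1.9)·(-3) + (0.2)·(3) + 1.3 = -4.0
ŷ1 = (0.2)·(1) + (1.9)·(1) + (0.2)·(5) + 1.3 = 4.4
ŷ2 = (0.2)·(4) + (1.9)·(5) + (0.2)·(-1) + 1.3 = 11.4
ŷ3 = (0.2)·(-4) + (1.9)·(-2) + (0.2)·(4) + 1.3 = -2.5
errors² = [1.0, 0.25, 1.44, 2.56]
MSE = 5.2500/4 = 1.3125

1.3125


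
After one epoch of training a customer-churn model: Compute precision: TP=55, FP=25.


Precision = TP/(TP+FP)
= 55/(55+25)
= 55/80 = 68.75%

68.75%


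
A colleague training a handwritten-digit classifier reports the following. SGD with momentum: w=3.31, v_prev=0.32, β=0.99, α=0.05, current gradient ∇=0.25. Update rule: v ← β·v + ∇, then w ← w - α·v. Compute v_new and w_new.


v_new = 0.99·0.32 + 0.25 = 0.3168 + 0.25 = 0.5668
w_new = 3.31 - 0.05·0.5668 = 3.31 - 0.02834 = 3.28166

v_new=0.5668, w_new=3.28166


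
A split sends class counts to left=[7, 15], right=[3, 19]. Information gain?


Parent = [10, 34], H_parent = 0.7732
H_left = 0.9024 (n=22), H_right = 0.5746 (n=22)
H_children = (22/44)·0.9024 + (22/44)·0.5746 = 0.7385
IG = 0.7732 - 0.7385 = 0.0347

0.0347


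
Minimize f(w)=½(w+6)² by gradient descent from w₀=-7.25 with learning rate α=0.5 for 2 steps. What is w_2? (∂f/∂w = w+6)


step 1: grad = -7.25+6 = -1.25; w = -7.25 - 0.5·(-1.25) = -6.625
step 2: grad = -6.625+6 = -0.625; w = -6.625 - 0.5·(-0.625) = -6.3125

-6.3125


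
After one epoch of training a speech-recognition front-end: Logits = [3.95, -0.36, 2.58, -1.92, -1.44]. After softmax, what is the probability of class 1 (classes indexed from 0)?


Exponentials: e^3.95=51.9354, e^-0.36=0.6977, e^2.58=13.1971, e^-1.92=0.1466, e^-1.44=0.2369
Sum = 66.2137
Softmax = [0.7844, 0.0105, 0.1993, 0.0022, 0.0036]
p[1] = 0.6977/66.2137 = 0.0105

0.0105


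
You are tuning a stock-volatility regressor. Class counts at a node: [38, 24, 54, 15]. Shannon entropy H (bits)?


Probabilities: [38/131, 24/131, 54/131, 15/131] ≈ [0.2901, 0.1832, 0.4122, 0.1145]
H = -((38/131)·log₂(38/131) + (24/131)·log₂(24/131) + (54/131)·log₂(54/131) + (15/131)·log₂(15/131))
  = 1.8515 bits

1.8515 bits


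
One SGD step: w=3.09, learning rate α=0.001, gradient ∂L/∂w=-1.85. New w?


w_new = w - α·∇
= 3.09 - 0.001·-1.85
= 3.09 + 0.00185
= 3.09185

3.09185


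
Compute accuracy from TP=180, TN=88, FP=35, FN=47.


Accuracy = (TP+TN)/(TP+TN+FP+FN)
= (180+88)/(350)
= 268/350 = 76.57%

76.57%


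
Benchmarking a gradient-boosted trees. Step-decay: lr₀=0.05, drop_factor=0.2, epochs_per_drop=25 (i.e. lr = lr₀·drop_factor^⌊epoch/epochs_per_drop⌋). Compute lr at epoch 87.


n_drops = ⌊87/25⌋ = 3
lr = 0.05·0.2^3 = 0.05·0.008 = 0.0004

0.0004


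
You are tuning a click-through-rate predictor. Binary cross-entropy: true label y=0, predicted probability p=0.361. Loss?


BCE = -[y·ln(p) + (1-y)·ln(1-p)]
= -0 - 1·ln(1-0.361)
= -ln(0.639) = 0.4479

0.4479


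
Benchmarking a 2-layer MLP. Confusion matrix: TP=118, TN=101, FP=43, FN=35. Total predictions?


Total = TP + TN + FP + FN
= 118 + 101 + 43 + 35
= 297
(Predicted positive: 161, predicted negative: 136)

297


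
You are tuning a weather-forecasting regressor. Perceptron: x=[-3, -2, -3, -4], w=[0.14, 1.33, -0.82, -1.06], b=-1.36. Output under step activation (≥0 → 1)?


z = (-3)·(0.14) + (-2)·(1.33) + (-3)·(-0.82) + (-4)·(-1.06) - 1.36
  = 2.26
step(z) = 1 (z≥0)

1


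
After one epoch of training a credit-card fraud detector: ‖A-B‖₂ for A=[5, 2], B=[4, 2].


d = √((5-4)² + (2-2)²)
  = √(1 + 0)
  = √1 = 1.0

1.0


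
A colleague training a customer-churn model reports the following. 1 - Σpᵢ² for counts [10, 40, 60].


Probabilities: [10/110, 40/110, 60/110] ≈ [0.0909, 0.3636, 0.5455]
Σpᵢ² = (100 + 1600 + 3600)/110² = 5300/12100
Gini = 1 - Σpᵢ² = 1 - 5300/12100 = 0.562

0.562


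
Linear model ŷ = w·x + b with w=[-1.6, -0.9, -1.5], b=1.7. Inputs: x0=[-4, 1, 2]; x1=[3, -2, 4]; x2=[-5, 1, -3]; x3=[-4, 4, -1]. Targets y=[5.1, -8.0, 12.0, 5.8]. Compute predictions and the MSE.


ŷ0 = (-1.6)·(-4) + (-0.9)·(1) + (-1.5)·(2) + 1.7 = 4.2
ŷ1 = (-1.6)·(3) + (-0.9)·(-2) + (-1.5)·(4) + 1.7 = -7.3
ŷ2 = (-1.6)·(-5) + (-0.9)·(1) + (-1.5)·(-3) + 1.7 = 13.3
ŷ3 = (-1.6)·(-4) + (-0.9)·(4) + (-1.5)·(-1) + 1.7 = 6.0
errors² = [0.81, 0.49, 1.69, 0.04]
MSE = 3.0300/4 = 0.7575

0.7575


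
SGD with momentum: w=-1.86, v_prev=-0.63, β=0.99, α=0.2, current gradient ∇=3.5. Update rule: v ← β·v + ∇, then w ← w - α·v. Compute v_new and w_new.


v_new = 0.99·-0.63 + 3.5 = -0.6237 + 3.5 = 2.8763
w_new = -1.86 - 0.2·2.8763 = -1.86 - 0.57526 = -2.43526

v_new=2.8763, w_new=-2.43526


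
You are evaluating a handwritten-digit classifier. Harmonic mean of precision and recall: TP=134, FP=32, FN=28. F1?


Precision = 134/166 = 0.8072
Recall = 134/162 = 0.8272
F1 = 2·P·R/(P+R) = 2·TP/(2·TP+FP+FN) = 268/(268+32+28) = 268/328 = 0.8171

0.8171


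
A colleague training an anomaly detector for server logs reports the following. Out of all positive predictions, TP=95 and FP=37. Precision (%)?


Precision = TP/(TP+FP)
= 95/(95+37)
= 95/132 = 71.97%

71.97%


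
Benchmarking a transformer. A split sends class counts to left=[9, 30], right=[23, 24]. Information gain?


Parent = [32, 54], H_parent = 0.9523
H_left = 0.7793 (n=39), H_right = 0.9997 (n=47)
H_children = (39/86)·0.7793 + (47/86)·0.9997 = 0.8998
IG = 0.9523 - 0.8998 = 0.0525

0.0525


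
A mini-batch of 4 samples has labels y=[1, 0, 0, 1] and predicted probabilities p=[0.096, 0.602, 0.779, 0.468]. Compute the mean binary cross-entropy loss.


L[0] = -ln(0.096) = 2.3434
L[1] = -ln(1-0.602) = -ln(0.398) = 0.9213
L[2] = -ln(1-0.779) = -ln(0.221) = 1.5096
L[3] = -ln(0.468) = 0.7593
mean = (2.3434 + 0.9213 + 1.5096 + 0.7593)/4 = 1.3834

1.3834


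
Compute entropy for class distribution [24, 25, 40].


Probabilities: [24/89, 25/89, 40/89] ≈ [0.2697, 0.2809, 0.4494]
H = -((24/89)·log₂(24/89) + (25/89)·log₂(25/89) + (40/89)·log₂(40/89))
  = 1.543 bits

1.543 bits


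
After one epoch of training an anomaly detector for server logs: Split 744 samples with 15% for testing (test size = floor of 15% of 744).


Test = ⌊744·15/100⌋ = 111
Train = 744 - 111 = 633

Train: 633, Test: 111


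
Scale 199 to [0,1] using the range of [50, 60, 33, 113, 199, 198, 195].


min=33, max=199
(199-33)/(199-33) = 166/166 = 1.0

1.0


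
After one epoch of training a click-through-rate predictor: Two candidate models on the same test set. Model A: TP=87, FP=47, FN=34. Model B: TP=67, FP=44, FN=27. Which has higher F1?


Model A: P=87/134=0.6493, R=87/121=0.719, F1=2PR/(P+R)=2TP/(2TP+FP+FN)=174/255=0.6824
Model B: P=67/111=0.6036, R=67/94=0.7128, F1=2PR/(P+R)=2TP/(2TP+FP+FN)=134/205=0.6537
0.6824 > 0.6537 → Model A

Model A


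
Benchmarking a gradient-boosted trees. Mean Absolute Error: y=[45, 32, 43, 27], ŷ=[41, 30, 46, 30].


Absolute errors: |45-41|=4, |32-30|=2, |43-46|=3, |27-30|=3
Sum = 12
MAE = 12/4 = 3

3


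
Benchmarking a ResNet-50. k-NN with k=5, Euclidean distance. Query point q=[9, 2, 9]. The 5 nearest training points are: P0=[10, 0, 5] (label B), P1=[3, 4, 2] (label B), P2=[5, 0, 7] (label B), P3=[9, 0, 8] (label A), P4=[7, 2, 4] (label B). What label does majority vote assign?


d(q,P0) = 4.5826  (label B)
d(q,P1) = 9.434  (label B)
d(q,P2) = 4.899  (label B)
d(q,P3) = 2.2361  (label A)
d(q,P4) = 5.3852  (label B)
Votes: A=1, B=4
Majority → B

B


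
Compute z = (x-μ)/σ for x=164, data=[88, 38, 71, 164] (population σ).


μ = 90.25, σ = 46.2189
z = (164 - 90.25)/46.2189 = 1.5957

1.5957


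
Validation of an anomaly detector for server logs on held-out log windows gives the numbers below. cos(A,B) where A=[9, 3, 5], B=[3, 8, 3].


A·B = 9·3 + 3·8 + 5·3 = 66
‖A‖ = √115 = 10.7238, ‖B‖ = √82 = 9.0554
cos = 66/(√115·√82) = 66/√9430 = 0.6797

0.6797


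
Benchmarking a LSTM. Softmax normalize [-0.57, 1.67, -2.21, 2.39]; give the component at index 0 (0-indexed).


Exponentials: e^-0.57=0.5655, e^1.67=5.3122, e^-2.21=0.1097, e^2.39=10.9135
Sum = 16.9009
Softmax = [0.0335, 0.3143, 0.0065, 0.6457]
p[0] = 0.5655/16.9009 = 0.0335

0.0335


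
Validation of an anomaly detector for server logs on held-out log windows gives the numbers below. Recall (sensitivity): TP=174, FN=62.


Recall = TP/(TP+FN)
= 174/(174+62)
= 174/236 = 73.73%

73.73%


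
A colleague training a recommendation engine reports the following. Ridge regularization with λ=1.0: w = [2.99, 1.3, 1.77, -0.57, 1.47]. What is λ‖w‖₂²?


‖w‖₂² = (2.99)² + (1.3)² + (1.77)² + (-0.57)² + (1.47)²
     = 8.9401 + 1.69 + 3.1329 + 0.3249 + 2.1609
     = 16.2488
λ·‖w‖₂² = 1.0·16.2488 = 16.2488

16.2488


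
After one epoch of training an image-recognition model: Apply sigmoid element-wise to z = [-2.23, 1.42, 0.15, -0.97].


σ(-2.23) = 1/(1+e^2.23) = 0.0971
σ(1.42) = 1/(1+e^-1.42) = 0.8053
σ(0.15) = 1/(1+e^-0.15) = 0.5374
σ(-0.97) = 1/(1+e^0.97) = 0.2749
result = [0.0971, 0.8053, 0.5374, 0.2749]

[0.0971, 0.8053, 0.5374, 0.2749]


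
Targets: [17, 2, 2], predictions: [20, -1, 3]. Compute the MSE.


Squared errors: (17-20)²=9, (2+ 1)²=9, (2-3)²=1
Sum = 19
MSE = 19/3 = 19/3

19/3


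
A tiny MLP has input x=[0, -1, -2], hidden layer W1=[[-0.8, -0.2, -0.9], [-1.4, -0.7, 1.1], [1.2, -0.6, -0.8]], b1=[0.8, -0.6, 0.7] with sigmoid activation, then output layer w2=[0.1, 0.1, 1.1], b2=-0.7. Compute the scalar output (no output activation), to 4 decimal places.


z1[0] = (-0.8)·(0) + (-0.2)·(-1) + (-0.9)·(-2) + 0.8 = 2.8
z1[1] = (-1.4)·(0) + (-0.7)·(-1) + (1.1)·(-2) - 0.6 = -2.1
z1[2] = (1.2)·(0) + (-0.6)·(-1) + (-0.8)·(-2) + 0.7 = 2.9
h = sigmoid(z1) = [0.9427, 0.1091, 0.9478]
output = (0.1)·(0.9427) + (0.1)·(0.1091) + (1.1)·(0.9478) - 0.7 = 0.4478

0.4478


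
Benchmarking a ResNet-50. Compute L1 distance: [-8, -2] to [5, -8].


d = |-8-5| + |-2+ 8|
  = 13 + 6
  = 19

19


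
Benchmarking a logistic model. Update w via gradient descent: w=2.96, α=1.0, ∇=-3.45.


w_new = w - α·∇
= 2.96 - 1.0·-3.45
= 2.96 + 3.45
= 6.41

6.41


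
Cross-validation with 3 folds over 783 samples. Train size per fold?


Fold size = 783/3 = 261
Training per fold = 783 - 261 = 522

522


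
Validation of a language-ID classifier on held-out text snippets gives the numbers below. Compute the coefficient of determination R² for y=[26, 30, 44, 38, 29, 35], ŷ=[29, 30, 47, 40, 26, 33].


ȳ = 33.6667
SS_res = Σ(y-ŷ)² = 35
SS_tot = Σ(y-ȳ)² = 221.33
R² = 1 - SS_res/SS_tot = 1 - 0.1581 = 0.8419

0.8419


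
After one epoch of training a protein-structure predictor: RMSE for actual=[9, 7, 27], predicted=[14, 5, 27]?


MSE = 29/3 = 9.6667
RMSE = √(29/3) = 3.1091

3.1091


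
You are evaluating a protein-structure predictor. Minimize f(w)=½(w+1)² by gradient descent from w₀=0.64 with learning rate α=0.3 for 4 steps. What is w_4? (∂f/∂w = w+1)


step 1: grad = 0.64+1 = 1.64; w = 0.64 - 0.3·(1.64) = 0.148
step 2: grad = 0.148+1 = 1.148; w = 0.148 - 0.3·(1.148) = -0.1964
step 3: grad = -0.1964+1 = 0.8036; w = -0.1964 - 0.3·(0.8036) = -0.43748
step 4: grad = -0.43748+1 = 0.56252; w = -0.43748 - 0.3·(0.56252) = -0.606236

-0.606236


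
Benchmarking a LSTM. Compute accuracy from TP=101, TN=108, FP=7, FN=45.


Accuracy = (TP+TN)/(TP+TN+FP+FN)
= (101+108)/(261)
= 209/261 = 80.08%

80.08%


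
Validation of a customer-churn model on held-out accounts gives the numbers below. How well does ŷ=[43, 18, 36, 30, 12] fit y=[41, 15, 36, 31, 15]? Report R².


ȳ = 27.6
SS_res = Σ(y-ŷ)² = 23
SS_tot = Σ(y-ȳ)² = 579.2
R² = 1 - SS_res/SS_tot = 1 - 0.0397 = 0.9603

0.9603


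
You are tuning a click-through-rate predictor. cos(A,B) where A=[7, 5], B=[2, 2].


A·B = 7·2 + 5·2 = 24
‖A‖ = √74 = 8.6023, ‖B‖ = √8 = 2.8284
cos = 24/(√74·√8) = 24/√592 = 0.9864

0.9864


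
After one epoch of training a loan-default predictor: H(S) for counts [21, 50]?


Probabilities: [21/71, 50/71] ≈ [0.2958, 0.7042]
H = -((21/71)·log₂(21/71) + (50/71)·log₂(50/71))
  = 0.8761 bits

0.8761 bits


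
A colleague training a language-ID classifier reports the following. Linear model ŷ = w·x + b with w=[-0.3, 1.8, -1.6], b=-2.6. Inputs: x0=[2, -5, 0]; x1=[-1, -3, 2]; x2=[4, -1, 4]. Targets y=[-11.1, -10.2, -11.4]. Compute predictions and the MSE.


ŷ0 = (-0.3)·(2) + (1.8)·(-5) + (-1.6)·(0) - 2.6 = -12.2
ŷ1 = (-0.3)·(-1) + (1.8)·(-3) + (-1.6)·(2) - 2.6 = -10.9
ŷ2 = (-0.3)·(4) + (1.8)·(-1) + (-1.6)·(4) - 2.6 = -12.0
errors² = [1.21, 0.49, 0.36]
MSE = 2.0600/3 = 0.6867

0.6867


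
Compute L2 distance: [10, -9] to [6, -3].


d = √((10-6)² + (-9+ 3)²)
  = √(16 + 36)
  = √52 = 7.2111

7.2111


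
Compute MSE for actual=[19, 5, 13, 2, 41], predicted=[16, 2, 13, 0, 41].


Squared errors: (19-16)²=9, (5-2)²=9, (13-13)²=0, (2-0)²=4, (41-41)²=0
Sum = 22
MSE = 22/5 = 22/5

22/5


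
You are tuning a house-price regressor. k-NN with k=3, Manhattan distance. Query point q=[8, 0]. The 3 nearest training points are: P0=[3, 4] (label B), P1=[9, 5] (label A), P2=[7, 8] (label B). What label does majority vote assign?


d(q,P0) = 9  (label B)
d(q,P1) = 6  (label A)
d(q,P2) = 9  (label B)
Votes: A=1, B=2
Majority → B

B


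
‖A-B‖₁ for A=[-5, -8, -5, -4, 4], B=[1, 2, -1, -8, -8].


d = |-5-1| + |-8-2| + |-5+ 1| + |-4+ 8| + |4+ 8|
  = 6 + 10 + 4 + 4 + 12
  = 36

36


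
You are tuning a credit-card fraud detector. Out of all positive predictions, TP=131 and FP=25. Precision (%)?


Precision = TP/(TP+FP)
= 131/(131+25)
= 131/156 = 83.97%

83.97%


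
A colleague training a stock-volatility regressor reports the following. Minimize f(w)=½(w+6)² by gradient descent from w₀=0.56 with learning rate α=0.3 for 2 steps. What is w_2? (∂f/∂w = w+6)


step 1: grad = 0.56+6 = 6.56; w = 0.56 - 0.3·(6.56) = -1.408
step 2: grad = -1.408+6 = 4.592; w = -1.408 - 0.3·(4.592) = -2.7856

-2.7856


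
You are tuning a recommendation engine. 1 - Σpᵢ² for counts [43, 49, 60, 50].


Probabilities: [43/202, 49/202, 60/202, 50/202] ≈ [0.2129, 0.2426, 0.297, 0.2475]
Σpᵢ² = (1849 + 2401 + 3600 + 2500)/202² = 10350/40804
Gini = 1 - Σpᵢ² = 1 - 10350/40804 = 0.7463

0.7463


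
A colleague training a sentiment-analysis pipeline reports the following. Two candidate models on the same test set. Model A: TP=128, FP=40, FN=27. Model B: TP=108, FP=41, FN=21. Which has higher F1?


Model A: P=128/168=0.7619, R=128/155=0.8258, F1=2PR/(P+R)=2TP/(2TP+FP+FN)=256/323=0.7926
Model B: P=108/149=0.7248, R=108/129=0.8372, F1=2PR/(P+R)=2TP/(2TP+FP+FN)=216/278=0.777
0.7926 > 0.777 → Model A

Model A


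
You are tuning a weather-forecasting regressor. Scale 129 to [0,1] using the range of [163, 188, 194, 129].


min=129, max=194
(129-129)/(194-129) = 0/65 = 0.0

0.0


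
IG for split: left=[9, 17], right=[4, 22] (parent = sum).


Parent = [13, 39], H_parent = 0.8113
H_left = 0.9306 (n=26), H_right = 0.6194 (n=26)
H_children = (26/52)·0.9306 + (26/52)·0.6194 = 0.775
IG = 0.8113 - 0.775 = 0.0363

0.0363


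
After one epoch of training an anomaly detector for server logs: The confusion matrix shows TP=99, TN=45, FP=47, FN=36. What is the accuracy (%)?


Accuracy = (TP+TN)/(TP+TN+FP+FN)
= (99+45)/(227)
= 144/227 = 63.44%

63.44%


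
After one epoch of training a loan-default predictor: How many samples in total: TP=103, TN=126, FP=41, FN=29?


Total = TP + TN + FP + FN
= 103 + 126 + 41 + 29
= 299
(Predicted positive: 144, predicted negative: 155)

299


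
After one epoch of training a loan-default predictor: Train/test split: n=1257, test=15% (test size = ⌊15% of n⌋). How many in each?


Test = ⌊1257·15/100⌋ = 188
Train = 1257 - 188 = 1069

Train: 1069, Test: 188


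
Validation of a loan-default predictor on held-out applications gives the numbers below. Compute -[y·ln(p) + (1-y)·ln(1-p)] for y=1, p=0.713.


BCE = -[y·ln(p) + (1-y)·ln(1-p)]
= -1·ln(0.713) - 0
= -ln(0.713) = 0.3383

0.3383


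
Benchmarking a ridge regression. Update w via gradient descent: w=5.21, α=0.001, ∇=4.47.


w_new = w - α·∇
= 5.21 - 0.001·4.47
= 5.21 - 0.00447
= 5.20553

5.20553


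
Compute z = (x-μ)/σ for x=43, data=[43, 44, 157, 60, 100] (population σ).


μ = 80.8, σ = 43.3377
z = (43 - 80.8)/43.3377 = -0.8722

-0.8722


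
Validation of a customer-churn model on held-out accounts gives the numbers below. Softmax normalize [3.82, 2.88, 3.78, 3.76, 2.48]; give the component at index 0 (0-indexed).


Exponentials: e^3.82=45.6042, e^2.88=17.8143, e^3.78=43.816, e^3.76=42.9484, e^2.48=11.9413
Sum = 162.1242
Softmax = [0.2813, 0.1099, 0.2703, 0.2649, 0.0737]
p[0] = 45.6042/162.1242 = 0.2813

0.2813


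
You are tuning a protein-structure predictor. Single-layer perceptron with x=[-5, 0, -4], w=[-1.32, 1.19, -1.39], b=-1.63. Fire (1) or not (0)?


z = (-5)·(-1.32) + (0)·(1.19) + (-4)·(-1.39) - 1.63
  = 10.53
step(z) = 1 (z≥0)

1


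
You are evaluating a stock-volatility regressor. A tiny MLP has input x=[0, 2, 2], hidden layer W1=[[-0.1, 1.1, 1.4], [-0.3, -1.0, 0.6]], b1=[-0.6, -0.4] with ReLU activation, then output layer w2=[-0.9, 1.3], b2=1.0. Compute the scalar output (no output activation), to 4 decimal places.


z1[0] = (-0.1)·(0) + (1.1)·(2) + (1.4)·(2) - 0.6 = 4.4
z1[1] = (-0.3)·(0) + (-1.0)·(2) + (0.6)·(2) - 0.4 = -1.2
h = ReLU(z1) = [4.4, 0.0]
output = (-0.9)·(4.4) + (1.3)·(0.0) + 1.0 = -2.96

-2.96


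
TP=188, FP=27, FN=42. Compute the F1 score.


Precision = 188/215 = 0.8744
Recall = 188/230 = 0.8174
F1 = 2·P·R/(P+R) = 2·TP/(2·TP+FP+FN) = 376/(376+27+42) = 376/445 = 0.8449

0.8449


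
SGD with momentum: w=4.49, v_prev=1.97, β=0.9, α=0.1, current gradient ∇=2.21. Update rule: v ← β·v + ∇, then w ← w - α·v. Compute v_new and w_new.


v_new = 0.9·1.97 + 2.21 = 1.773 + 2.21 = 3.983
w_new = 4.49 - 0.1·3.983 = 4.49 - 0.3983 = 4.0917

v_new=3.983, w_new=4.0917


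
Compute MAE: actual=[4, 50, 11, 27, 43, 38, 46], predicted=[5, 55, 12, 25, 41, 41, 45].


Absolute errors: |4-5|=1, |50-55|=5, |11-12|=1, |27-25|=2, |43-41|=2, |38-41|=3, |46-45|=1
Sum = 15
MAE = 15/7 = 15/7

15/7


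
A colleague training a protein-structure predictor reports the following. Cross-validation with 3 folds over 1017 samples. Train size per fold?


Fold size = 1017/3 = 339
Training per fold = 1017 - 339 = 678

678


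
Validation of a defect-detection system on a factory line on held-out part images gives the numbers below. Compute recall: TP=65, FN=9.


Recall = TP/(TP+FN)
= 65/(65+9)
= 65/74 = 87.84%

87.84%


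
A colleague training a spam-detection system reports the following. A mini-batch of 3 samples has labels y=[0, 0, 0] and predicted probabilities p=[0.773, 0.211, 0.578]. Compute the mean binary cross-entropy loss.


L[0] = -ln(1-0.773) = -ln(0.227) = 1.4828
L[1] = -ln(1-0.211) = -ln(0.789) = 0.237
L[2] = -ln(1-0.578) = -ln(0.422) = 0.8627
mean = (1.4828 + 0.237 + 0.8627)/3 = 0.8608

0.8608


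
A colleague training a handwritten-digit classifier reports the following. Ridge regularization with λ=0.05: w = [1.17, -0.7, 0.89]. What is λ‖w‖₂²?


‖w‖₂² = (1.17)² + (-0.7)² + (0.89)²
     = 1.3689 + 0.49 + 0.7921
     = 2.651
λ·‖w‖₂² = 0.05·2.651 = 0.13255

0.13255


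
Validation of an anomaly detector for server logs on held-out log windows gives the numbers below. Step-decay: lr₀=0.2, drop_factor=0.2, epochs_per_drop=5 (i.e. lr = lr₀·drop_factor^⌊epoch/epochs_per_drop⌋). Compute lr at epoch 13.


n_drops = ⌊13/5⌋ = 2
lr = 0.2·0.2^2 = 0.2·0.04 = 0.008

0.008


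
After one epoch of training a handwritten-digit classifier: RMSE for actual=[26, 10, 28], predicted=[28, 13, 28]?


MSE = 13/3 = 4.3333
RMSE = √(13/3) = 2.0817

2.0817


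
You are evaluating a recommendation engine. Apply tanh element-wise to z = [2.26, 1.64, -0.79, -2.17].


tanh(2.26) = 0.9785
tanh(1.64) = 0.9275
tanh(-0.79) = -0.6584
tanh(-2.17) = -0.9743
result = [0.9785, 0.9275, -0.6584, -0.9743]

[0.9785, 0.9275, -0.6584, -0.9743]


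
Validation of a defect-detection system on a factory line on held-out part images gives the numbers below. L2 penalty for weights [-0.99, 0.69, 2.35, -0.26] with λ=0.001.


‖w‖₂² = (-0.99)² + (0.69)² + (2.35)² + (-0.26)²
     = 0.9801 + 0.4761 + 5.5225 + 0.0676
     = 7.0463
λ·‖w‖₂² = 0.001·7.0463 = 0.007046

0.007046


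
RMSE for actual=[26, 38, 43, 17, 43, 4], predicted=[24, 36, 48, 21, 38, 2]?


MSE = 78/6 = 13
RMSE = √(78/6) = 3.6056

3.6056


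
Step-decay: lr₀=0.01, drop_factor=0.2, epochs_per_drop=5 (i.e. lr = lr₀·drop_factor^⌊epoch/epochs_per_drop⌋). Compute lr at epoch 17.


n_drops = ⌊17/5⌋ = 3
lr = 0.01·0.2^3 = 0.01·0.008 = 0.00008

0.00008


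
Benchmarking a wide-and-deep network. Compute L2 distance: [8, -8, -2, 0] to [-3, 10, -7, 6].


d = √((8+ 3)² + (-8-10)² + (-2+ 7)² + (0-6)²)
  = √(121 + 324 + 25 + 36)
  = √506 = 22.4944

22.4944


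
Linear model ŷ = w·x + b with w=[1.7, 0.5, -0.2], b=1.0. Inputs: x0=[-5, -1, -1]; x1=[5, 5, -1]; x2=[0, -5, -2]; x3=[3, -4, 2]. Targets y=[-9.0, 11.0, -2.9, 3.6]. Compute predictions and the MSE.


ŷ0 = (1.7)·(-5) + (0.5)·(-1) + (-0.2)·(-1) + 1.0 = -7.8
ŷ1 = (1.7)·(5) + (0.5)·(5) + (-0.2)·(-1) + 1.0 = 12.2
ŷ2 = (1.7)·(0) + (0.5)·(-5) + (-0.2)·(-2) + 1.0 = -1.1
ŷ3 = (1.7)·(3) + (0.5)·(-4) + (-0.2)·(2) + 1.0 = 3.7
errors² = [1.44, 1.44, 3.24, 0.01]
MSE = 6.1300/4 = 1.5325

1.5325


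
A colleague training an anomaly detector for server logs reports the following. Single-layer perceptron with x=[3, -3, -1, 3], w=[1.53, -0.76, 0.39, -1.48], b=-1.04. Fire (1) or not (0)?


z = (3)·(1.53) + (-3)·(-0.76) + (-1)·(0.39) + (3)·(-1.48) - 1.04
  = 1.0
step(z) = 1 (z≥0)

1


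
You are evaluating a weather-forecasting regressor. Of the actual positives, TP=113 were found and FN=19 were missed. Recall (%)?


Recall = TP/(TP+FN)
= 113/(113+19)
= 113/132 = 85.61%

85.61%


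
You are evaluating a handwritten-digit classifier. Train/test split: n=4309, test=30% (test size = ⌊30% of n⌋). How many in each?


Test = ⌊4309·30/100⌋ = 1292
Train = 4309 - 1292 = 3017

Train: 3017, Test: 1292


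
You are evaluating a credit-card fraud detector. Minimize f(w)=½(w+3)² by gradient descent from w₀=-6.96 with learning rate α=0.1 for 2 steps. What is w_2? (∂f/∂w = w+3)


step 1: grad = -6.96+3 = -3.96; w = -6.96 - 0.1·(-3.96) = -6.564
step 2: grad = -6.564+3 = -3.564; w = -6.564 - 0.1·(-3.564) = -6.2076

-6.2076


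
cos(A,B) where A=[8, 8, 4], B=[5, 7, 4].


A·B = 8·5 + 8·7 + 4·4 = 112
‖A‖ = √144 = 12, ‖B‖ = √90 = 9.4868
cos = 112/(√144·√90) = 112/√12960 = 0.9838

0.9838


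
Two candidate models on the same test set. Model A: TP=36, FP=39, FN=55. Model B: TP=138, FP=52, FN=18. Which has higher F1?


Model A: P=36/75=0.48, R=36/91=0.3956, F1=2PR/(P+R)=2TP/(2TP+FP+FN)=72/166=0.4337
Model B: P=138/190=0.7263, R=138/156=0.8846, F1=2PR/(P+R)=2TP/(2TP+FP+FN)=276/346=0.7977
0.4337 < 0.7977 → Model B

Model B


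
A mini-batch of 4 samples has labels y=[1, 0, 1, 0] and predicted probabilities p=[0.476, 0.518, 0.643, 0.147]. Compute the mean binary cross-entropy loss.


L[0] = -ln(0.476) = 0.7423
L[1] = -ln(1-0.518) = -ln(0.482) = 0.7298
L[2] = -ln(0.643) = 0.4416
L[3] = -ln(1-0.147) = -ln(0.853) = 0.159
mean = (0.7423 + 0.7298 + 0.4416 + 0.159)/4 = 0.5182

0.5182


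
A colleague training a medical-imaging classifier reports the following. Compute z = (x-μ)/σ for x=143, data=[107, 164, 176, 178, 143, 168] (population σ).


μ = 156, σ = 24.7049
z = (143 - 156)/24.7049 = -0.5262

-0.5262


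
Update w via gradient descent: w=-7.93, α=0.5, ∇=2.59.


w_new = w - α·∇
= -7.93 - 0.5·2.59
= -7.93 - 1.295
= -9.225

-9.225


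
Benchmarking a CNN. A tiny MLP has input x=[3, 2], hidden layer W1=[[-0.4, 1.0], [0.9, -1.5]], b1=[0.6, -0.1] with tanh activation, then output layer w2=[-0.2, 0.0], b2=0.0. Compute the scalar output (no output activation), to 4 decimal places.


z1[0] = (-0.4)·(3) + (1.0)·(2) + 0.6 = 1.4
z1[1] = (0.9)·(3) + (-1.5)·(2) - 0.1 = -0.4
h = tanh(z1) = [0.8854, -0.3799]
output = (-0.2)·(0.8854) + (0.0)·(-0.3799) + 0.0 = -0.1771

-0.1771


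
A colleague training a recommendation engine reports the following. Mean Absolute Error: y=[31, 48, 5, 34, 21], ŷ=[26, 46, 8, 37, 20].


Absolute errors: |31-26|=5, |48-46|=2, |5-8|=3, |34-37|=3, |21-20|=1
Sum = 14
MAE = 14/5 = 14/5

14/5


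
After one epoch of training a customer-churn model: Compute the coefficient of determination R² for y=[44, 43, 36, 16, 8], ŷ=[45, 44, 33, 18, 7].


ȳ = 29.4
SS_res = Σ(y-ŷ)² = 16
SS_tot = Σ(y-ȳ)² = 1079.2
R² = 1 - SS_res/SS_tot = 1 - 0.0148 = 0.9852

0.9852


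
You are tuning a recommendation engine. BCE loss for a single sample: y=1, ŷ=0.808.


BCE = -[y·ln(p) + (1-y)·ln(1-p)]
= -1·ln(0.808) - 0
= -ln(0.808) = 0.2132

0.2132


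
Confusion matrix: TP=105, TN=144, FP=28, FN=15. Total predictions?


Total = TP + TN + FP + FN
= 105 + 144 + 28 + 15
= 292
(Predicted positive: 133, predicted negative: 159)

292


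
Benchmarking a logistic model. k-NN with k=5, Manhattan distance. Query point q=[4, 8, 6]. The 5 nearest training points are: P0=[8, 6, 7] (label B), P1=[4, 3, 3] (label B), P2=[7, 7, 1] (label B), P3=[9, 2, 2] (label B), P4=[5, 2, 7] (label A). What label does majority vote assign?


d(q,P0) = 7  (label B)
d(q,P1) = 8  (label B)
d(q,P2) = 9  (label B)
d(q,P3) = 15  (label B)
d(q,P4) = 8  (label A)
Votes: A=1, B=4
Majority → B

B


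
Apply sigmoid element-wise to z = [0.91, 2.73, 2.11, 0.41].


σ(0.91) = 1/(1+e^-0.91) = 0.713
σ(2.73) = 1/(1+e^-2.73) = 0.9388
σ(2.11) = 1/(1+e^-2.11) = 0.8919
σ(0.41) = 1/(1+e^-0.41) = 0.6011
result = [0.713, 0.9388, 0.8919, 0.6011]

[0.713, 0.9388, 0.8919, 0.6011]


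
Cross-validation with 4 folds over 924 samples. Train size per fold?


Fold size = 924/4 = 231
Training per fold = 924 - 231 = 693

693


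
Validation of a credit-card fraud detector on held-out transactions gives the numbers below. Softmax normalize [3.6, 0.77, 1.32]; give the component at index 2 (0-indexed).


Exponentials: e^3.6=36.5982, e^0.77=2.1598, e^1.32=3.7434
Sum = 42.5014
Softmax = [0.8611, 0.0508, 0.0881]
p[2] = 3.7434/42.5014 = 0.0881

0.0881


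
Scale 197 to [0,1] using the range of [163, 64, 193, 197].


min=64, max=197
(197-64)/(197-64) = 133/133 = 1.0

1.0


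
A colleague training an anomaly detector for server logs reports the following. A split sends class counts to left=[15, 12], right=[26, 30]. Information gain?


Parent = [41, 42], H_parent = 0.9999
H_left = 0.9911 (n=27), H_right = 0.9963 (n=56)
H_children = (27/83)·0.9911 + (56/83)·0.9963 = 0.9946
IG = 0.9999 - 0.9946 = 0.0053

0.0053


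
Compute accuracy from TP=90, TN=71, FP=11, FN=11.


Accuracy = (TP+TN)/(TP+TN+FP+FN)
= (90+71)/(183)
= 161/183 = 87.98%

87.98%


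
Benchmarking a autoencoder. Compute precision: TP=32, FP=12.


Precision = TP/(TP+FP)
= 32/(32+12)
= 32/44 = 72.73%

72.73%


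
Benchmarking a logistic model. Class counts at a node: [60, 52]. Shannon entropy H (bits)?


Probabilities: [60/112, 52/112] ≈ [0.5357, 0.4643]
H = -((60/112)·log₂(60/112) + (52/112)·log₂(52/112))
  = 0.9963 bits

0.9963 bits


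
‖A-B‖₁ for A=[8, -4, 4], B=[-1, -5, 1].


d = |8+ 1| + |-4+ 5| + |4-1|
  = 9 + 1 + 3
  = 13

13


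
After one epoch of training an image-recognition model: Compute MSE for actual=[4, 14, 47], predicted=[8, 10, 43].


Squared errors: (4-8)²=16, (14-10)²=16, (47-43)²=16
Sum = 48
MSE = 48/3 = 16

16


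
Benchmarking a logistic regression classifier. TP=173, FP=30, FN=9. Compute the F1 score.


Precision = 173/203 = 0.8522
Recall = 173/182 = 0.9505
F1 = 2·P·R/(P+R) = 2·TP/(2·TP+FP+FN) = 346/(346+30+9) = 346/385 = 0.8987

0.8987


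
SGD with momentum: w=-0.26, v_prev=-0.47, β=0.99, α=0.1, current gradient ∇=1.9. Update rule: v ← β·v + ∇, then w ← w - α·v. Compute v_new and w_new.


v_new = 0.99·-0.47 + 1.9 = -0.4653 + 1.9 = 1.4347
w_new = -0.26 - 0.1·1.4347 = -0.26 - 0.14347 = -0.40347

v_new=1.4347, w_new=-0.40347


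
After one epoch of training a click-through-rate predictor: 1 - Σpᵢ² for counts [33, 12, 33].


Probabilities: [33/78, 12/78, 33/78] ≈ [0.4231, 0.1538, 0.4231]
Σpᵢ² = (1089 + 144 + 1089)/78² = 2322/6084
Gini = 1 - Σpᵢ² = 1 - 2322/6084 = 0.6183

0.6183


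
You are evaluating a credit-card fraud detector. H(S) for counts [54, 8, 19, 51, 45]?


Probabilities: [54/177, 8/177, 19/177, 51/177, 45/177] ≈ [0.3051, 0.0452, 0.1073, 0.2881, 0.2542]
H = -((54/177)·log₂(54/177) + (8/177)·log₂(8/177) + (19/177)·log₂(19/177) + (51/177)·log₂(51/177) + (45/177)·log₂(45/177))
  = 2.0896 bits

2.0896 bits


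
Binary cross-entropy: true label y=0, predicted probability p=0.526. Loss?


BCE = -[y·ln(p) + (1-y)·ln(1-p)]
= -0 - 1·ln(1-0.526)
= -ln(0.474) = 0.7465

0.7465


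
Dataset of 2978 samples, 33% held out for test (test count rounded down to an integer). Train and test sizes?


Test = ⌊2978·33/100⌋ = 982
Train = 2978 - 982 = 1996

Train: 1996, Test: 982


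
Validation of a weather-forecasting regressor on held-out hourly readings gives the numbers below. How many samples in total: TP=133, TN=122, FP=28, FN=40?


Total = TP + TN + FP + FN
= 133 + 122 + 28 + 40
= 323
(Predicted positive: 161, predicted negative: 162)

323


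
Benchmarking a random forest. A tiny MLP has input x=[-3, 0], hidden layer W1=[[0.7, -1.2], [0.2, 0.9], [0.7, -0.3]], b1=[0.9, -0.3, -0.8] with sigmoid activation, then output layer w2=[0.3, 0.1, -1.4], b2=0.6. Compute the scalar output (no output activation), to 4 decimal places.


z1[0] = (0.7)·(-3) + (-1.2)·(0) + 0.9 = -1.2
z1[1] = (0.2)·(-3) + (0.9)·(0) - 0.3 = -0.9
z1[2] = (0.7)·(-3) + (-0.3)·(0) - 0.8 = -2.9
h = sigmoid(z1) = [0.2315, 0.2891, 0.0522]
output = (0.3)·(0.2315) + (0.1)·(0.2891) + (-1.4)·(0.0522) + 0.6 = 0.6253

0.6253


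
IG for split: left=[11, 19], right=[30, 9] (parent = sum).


Parent = [41, 28], H_parent = 0.9742
H_left = 0.9481 (n=30), H_right = 0.7793 (n=39)
H_children = (30/69)·0.9481 + (39/69)·0.7793 = 0.8527
IG = 0.9742 - 0.8527 = 0.1215

0.1215


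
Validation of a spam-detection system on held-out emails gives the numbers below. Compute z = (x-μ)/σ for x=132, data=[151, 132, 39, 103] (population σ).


μ = 106.25, σ = 42.4227
z = (132 - 106.25)/42.4227 = 0.607

0.607


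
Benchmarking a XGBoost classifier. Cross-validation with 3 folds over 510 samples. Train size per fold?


Fold size = 510/3 = 170
Training per fold = 510 - 170 = 340

340


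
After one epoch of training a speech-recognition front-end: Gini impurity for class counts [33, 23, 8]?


Probabilities: [33/64, 23/64, 8/64] ≈ [0.5156, 0.3594, 0.125]
Σpᵢ² = (1089 + 529 + 64)/64² = 1682/4096
Gini = 1 - Σpᵢ² = 1 - 1682/4096 = 0.5894

0.5894
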